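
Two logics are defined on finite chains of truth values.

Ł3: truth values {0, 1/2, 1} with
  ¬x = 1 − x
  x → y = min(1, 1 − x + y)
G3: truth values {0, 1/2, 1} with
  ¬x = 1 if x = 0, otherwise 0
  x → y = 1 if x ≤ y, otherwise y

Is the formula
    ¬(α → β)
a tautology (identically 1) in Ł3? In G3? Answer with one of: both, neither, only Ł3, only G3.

neither

In Ł3: at α = 0, β = 0 the value is 0 — not a tautology.
In G3: at α = 0, β = 0 the value is 0 — not a tautology.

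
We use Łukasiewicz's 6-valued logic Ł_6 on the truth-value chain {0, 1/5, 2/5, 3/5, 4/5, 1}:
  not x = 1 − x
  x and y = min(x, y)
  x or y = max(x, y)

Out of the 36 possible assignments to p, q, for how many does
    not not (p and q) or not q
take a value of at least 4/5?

16

value 1: 7 assignments (counts)
value 4/5: 9 assignments (counts)
value 3/5: 11 assignments
value 2/5: 5 assignments
value 1/5: 3 assignments
value 0: 1 assignment
So 16 of the 36 assignments meet the threshold.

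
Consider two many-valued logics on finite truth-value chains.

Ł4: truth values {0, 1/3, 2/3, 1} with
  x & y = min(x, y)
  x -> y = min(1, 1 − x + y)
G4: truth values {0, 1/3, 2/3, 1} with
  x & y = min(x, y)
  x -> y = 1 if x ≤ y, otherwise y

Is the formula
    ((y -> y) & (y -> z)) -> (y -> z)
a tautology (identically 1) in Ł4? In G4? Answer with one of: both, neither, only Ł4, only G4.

both

In Ł4: every assignment gives 1 — tautology.
In G4: every assignment gives 1 — tautology.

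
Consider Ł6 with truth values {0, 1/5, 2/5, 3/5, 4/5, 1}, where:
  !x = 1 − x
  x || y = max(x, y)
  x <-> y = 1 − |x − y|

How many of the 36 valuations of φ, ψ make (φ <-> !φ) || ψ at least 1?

6

value 1: 6 assignments (counts)
value 4/5: 14 assignments
value 3/5: 4 assignments
value 2/5: 8 assignments
value 1/5: 2 assignments
value 0: 2 assignments
So 6 of the 36 assignments meet the threshold.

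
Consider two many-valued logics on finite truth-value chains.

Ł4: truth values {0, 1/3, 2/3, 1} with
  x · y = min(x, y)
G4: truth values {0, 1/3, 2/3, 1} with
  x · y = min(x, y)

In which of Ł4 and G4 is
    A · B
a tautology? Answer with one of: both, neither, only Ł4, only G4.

In Ł4: at A = 0, B = 0 the value is 0 — not a tautology.
In G4: at A = 0, B = 0 the value is 0 — not a tautology.

neither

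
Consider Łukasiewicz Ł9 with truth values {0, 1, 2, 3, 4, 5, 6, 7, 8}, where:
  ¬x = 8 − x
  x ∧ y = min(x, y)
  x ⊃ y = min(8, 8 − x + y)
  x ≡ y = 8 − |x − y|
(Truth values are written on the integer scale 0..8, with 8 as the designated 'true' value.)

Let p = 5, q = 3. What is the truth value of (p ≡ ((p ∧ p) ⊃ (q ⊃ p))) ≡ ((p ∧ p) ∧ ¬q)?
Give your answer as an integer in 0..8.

p ∧ p = 5 ∧ 5 = 5
q ⊃ p = 3 ⊃ 5 = 8
(p ∧ p) ⊃ (q ⊃ p) = 5 ⊃ 8 = 8
p ≡ ((p ∧ p) ⊃ (q ⊃ p)) = 5 ≡ 8 = 5
p ∧ p = 5 ∧ 5 = 5
¬q = ¬3 = 5
(p ∧ p) ∧ ¬q = 5 ∧ 5 = 5
(p ≡ ((p ∧ p) ⊃ (q ⊃ p))) ≡ ((p ∧ p) ∧ ¬q) = 5 ≡ 5 = 8

8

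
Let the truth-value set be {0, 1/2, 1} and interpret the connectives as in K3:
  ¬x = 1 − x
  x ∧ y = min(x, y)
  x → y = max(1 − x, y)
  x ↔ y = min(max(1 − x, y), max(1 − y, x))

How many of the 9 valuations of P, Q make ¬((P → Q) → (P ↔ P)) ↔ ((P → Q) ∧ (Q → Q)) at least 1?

P = 0, Q = 0 ↦ 0  <
P = 0, Q = 1/2 ↦ 1/2  <
P = 0, Q = 1 ↦ 0  <
P = 1/2, Q = 0 ↦ 1/2  <
P = 1/2, Q = 1/2 ↦ 1/2  <
P = 1/2, Q = 1 ↦ 1/2  <
P = 1, Q = 0 ↦ 1  ≥
P = 1, Q = 1/2 ↦ 1/2  <
P = 1, Q = 1 ↦ 0  <
So 1 of the 9 assignments meets the threshold.

1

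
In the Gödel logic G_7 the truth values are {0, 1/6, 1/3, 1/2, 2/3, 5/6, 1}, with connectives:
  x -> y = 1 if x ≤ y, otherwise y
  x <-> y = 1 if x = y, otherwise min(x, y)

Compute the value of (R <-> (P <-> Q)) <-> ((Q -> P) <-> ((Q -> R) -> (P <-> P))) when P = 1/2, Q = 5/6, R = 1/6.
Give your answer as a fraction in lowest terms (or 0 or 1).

1/6

P <-> Q = 1/2 <-> 5/6 = 1/2
R <-> (P <-> Q) = 1/6 <-> 1/2 = 1/6
Q -> P = 5/6 -> 1/2 = 1/2
Q -> R = 5/6 -> 1/6 = 1/6
P <-> P = 1/2 <-> 1/2 = 1
(Q -> R) -> (P <-> P) = 1/6 -> 1 = 1
(Q -> P) <-> ((Q -> R) -> (P <-> P)) = 1/2 <-> 1 = 1/2
(R <-> (P <-> Q)) <-> ((Q -> P) <-> ((Q -> R) -> (P <-> P))) = 1/6 <-> 1/2 = 1/6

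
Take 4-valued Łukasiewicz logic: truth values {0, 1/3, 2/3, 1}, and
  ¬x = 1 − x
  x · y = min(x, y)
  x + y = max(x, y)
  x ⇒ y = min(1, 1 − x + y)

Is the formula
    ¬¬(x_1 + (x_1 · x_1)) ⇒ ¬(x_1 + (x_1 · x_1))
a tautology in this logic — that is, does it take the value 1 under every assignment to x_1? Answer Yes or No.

No

Counterexample: take x_1 = 2/3.
x_1 · x_1 = 2/3 · 2/3 = 2/3
x_1 + (x_1 · x_1) = 2/3 + 2/3 = 2/3
¬(x_1 + (x_1 · x_1)) = ¬2/3 = 1/3
¬¬(x_1 + (x_1 · x_1)) = ¬1/3 = 2/3
¬(x_1 + (x_1 · x_1)) = ¬2/3 = 1/3
¬¬(x_1 + (x_1 · x_1)) ⇒ ¬(x_1 + (x_1 · x_1)) = 2/3 ⇒ 1/3 = 2/3
This gives 2/3 ≠ 1.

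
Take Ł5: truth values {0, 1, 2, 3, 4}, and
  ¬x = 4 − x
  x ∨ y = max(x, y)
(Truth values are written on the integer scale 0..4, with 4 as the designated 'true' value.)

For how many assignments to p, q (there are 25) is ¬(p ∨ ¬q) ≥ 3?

4

value 4: 1 assignment (counts)
value 3: 3 assignments (counts)
value 2: 5 assignments
value 1: 7 assignments
value 0: 9 assignments
So 4 of the 25 assignments meet the threshold.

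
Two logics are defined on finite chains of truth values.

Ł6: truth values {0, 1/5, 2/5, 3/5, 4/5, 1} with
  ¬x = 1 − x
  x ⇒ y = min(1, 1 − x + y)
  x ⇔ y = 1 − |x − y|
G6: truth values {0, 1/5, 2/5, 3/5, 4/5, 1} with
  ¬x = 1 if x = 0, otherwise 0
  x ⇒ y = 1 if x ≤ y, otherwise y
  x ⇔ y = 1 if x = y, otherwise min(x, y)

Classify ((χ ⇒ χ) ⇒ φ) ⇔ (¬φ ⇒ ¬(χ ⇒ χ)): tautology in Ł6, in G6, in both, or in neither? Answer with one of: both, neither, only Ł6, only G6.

In Ł6: every assignment gives 1 — tautology.
In G6: at φ = 1/5, χ = 0 the value is 1/5 — not a tautology.

only Ł6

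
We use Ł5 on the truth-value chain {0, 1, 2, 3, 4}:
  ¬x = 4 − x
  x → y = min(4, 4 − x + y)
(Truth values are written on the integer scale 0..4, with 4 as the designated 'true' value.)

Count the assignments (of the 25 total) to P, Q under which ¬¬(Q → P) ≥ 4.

value 4: 15 assignments (counts)
value 3: 4 assignments
value 2: 3 assignments
value 1: 2 assignments
value 0: 1 assignment
So 15 of the 25 assignments meet the threshold.

15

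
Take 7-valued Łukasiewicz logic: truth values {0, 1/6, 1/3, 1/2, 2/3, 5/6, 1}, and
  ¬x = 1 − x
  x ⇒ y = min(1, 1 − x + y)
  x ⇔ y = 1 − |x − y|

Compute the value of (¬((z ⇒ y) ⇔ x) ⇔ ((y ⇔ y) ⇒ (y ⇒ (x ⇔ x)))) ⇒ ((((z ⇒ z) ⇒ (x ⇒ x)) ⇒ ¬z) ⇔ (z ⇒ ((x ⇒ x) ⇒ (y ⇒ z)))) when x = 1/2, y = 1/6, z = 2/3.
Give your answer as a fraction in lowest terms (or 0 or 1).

1

z ⇒ y = 2/3 ⇒ 1/6 = 1/2
(z ⇒ y) ⇔ x = 1/2 ⇔ 1/2 = 1
¬((z ⇒ y) ⇔ x) = ¬1 = 0
y ⇔ y = 1/6 ⇔ 1/6 = 1
x ⇔ x = 1/2 ⇔ 1/2 = 1
y ⇒ (x ⇔ x) = 1/6 ⇒ 1 = 1
(y ⇔ y) ⇒ (y ⇒ (x ⇔ x)) = 1 ⇒ 1 = 1
¬((z ⇒ y) ⇔ x) ⇔ ((y ⇔ y) ⇒ (y ⇒ (x ⇔ x))) = 0 ⇔ 1 = 0
z ⇒ z = 2/3 ⇒ 2/3 = 1
x ⇒ x = 1/2 ⇒ 1/2 = 1
(z ⇒ z) ⇒ (x ⇒ x) = 1 ⇒ 1 = 1
¬z = ¬2/3 = 1/3
((z ⇒ z) ⇒ (x ⇒ x)) ⇒ ¬z = 1 ⇒ 1/3 = 1/3
x ⇒ x = 1/2 ⇒ 1/2 = 1
y ⇒ z = 1/6 ⇒ 2/3 = 1
(x ⇒ x) ⇒ (y ⇒ z) = 1 ⇒ 1 = 1
z ⇒ ((x ⇒ x) ⇒ (y ⇒ z)) = 2/3 ⇒ 1 = 1
(((z ⇒ z) ⇒ (x ⇒ x)) ⇒ ¬z) ⇔ (z ⇒ ((x ⇒ x) ⇒ (y ⇒ z))) = 1/3 ⇔ 1 = 1/3
(¬((z ⇒ y) ⇔ x) ⇔ ((y ⇔ y) ⇒ (y ⇒ (x ⇔ x)))) ⇒ ((((z ⇒ z) ⇒ (x ⇒ x)) ⇒ ¬z) ⇔ (z ⇒ ((x ⇒ x) ⇒ (y ⇒ z)))) = 0 ⇒ 1/3 = 1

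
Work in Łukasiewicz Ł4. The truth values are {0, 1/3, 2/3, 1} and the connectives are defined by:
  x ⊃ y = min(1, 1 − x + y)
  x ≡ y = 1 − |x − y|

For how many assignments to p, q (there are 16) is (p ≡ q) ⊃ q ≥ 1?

9

p = 0, q = 0 ↦ 0  <
p = 0, q = 1/3 ↦ 2/3  <
p = 0, q = 2/3 ↦ 1  ≥
p = 0, q = 1 ↦ 1  ≥
p = 1/3, q = 0 ↦ 1/3  <
p = 1/3, q = 1/3 ↦ 1/3  <
p = 1/3, q = 2/3 ↦ 1  ≥
p = 1/3, q = 1 ↦ 1  ≥
p = 2/3, q = 0 ↦ 2/3  <
p = 2/3, q = 1/3 ↦ 2/3  <
p = 2/3, q = 2/3 ↦ 2/3  <
p = 2/3, q = 1 ↦ 1  ≥
p = 1, q = 0 ↦ 1  ≥
p = 1, q = 1/3 ↦ 1  ≥
p = 1, q = 2/3 ↦ 1  ≥
p = 1, q = 1 ↦ 1  ≥
So 9 of the 16 assignments meet the threshold.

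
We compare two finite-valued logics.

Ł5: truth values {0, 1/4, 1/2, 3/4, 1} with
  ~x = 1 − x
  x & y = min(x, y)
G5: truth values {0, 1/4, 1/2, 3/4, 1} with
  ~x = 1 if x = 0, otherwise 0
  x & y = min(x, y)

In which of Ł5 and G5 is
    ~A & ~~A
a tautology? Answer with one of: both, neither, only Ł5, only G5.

neither

In Ł5: at A = 0 the value is 0 — not a tautology.
In G5: at A = 0 the value is 0 — not a tautology.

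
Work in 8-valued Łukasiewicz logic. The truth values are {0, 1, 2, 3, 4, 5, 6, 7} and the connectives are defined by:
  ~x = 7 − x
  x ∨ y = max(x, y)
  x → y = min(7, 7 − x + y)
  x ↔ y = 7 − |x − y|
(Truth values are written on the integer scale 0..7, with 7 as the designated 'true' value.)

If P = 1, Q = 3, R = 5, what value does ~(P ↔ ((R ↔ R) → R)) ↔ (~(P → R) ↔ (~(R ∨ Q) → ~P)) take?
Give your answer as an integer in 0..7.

R ↔ R = 5 ↔ 5 = 7
(R ↔ R) → R = 7 → 5 = 5
P ↔ ((R ↔ R) → R) = 1 ↔ 5 = 3
~(P ↔ ((R ↔ R) → R)) = ~3 = 4
P → R = 1 → 5 = 7
~(P → R) = ~7 = 0
R ∨ Q = 5 ∨ 3 = 5
~(R ∨ Q) = ~5 = 2
~P = ~1 = 6
~(R ∨ Q) → ~P = 2 → 6 = 7
~(P → R) ↔ (~(R ∨ Q) → ~P) = 0 ↔ 7 = 0
~(P ↔ ((R ↔ R) → R)) ↔ (~(P → R) ↔ (~(R ∨ Q) → ~P)) = 4 ↔ 0 = 3

3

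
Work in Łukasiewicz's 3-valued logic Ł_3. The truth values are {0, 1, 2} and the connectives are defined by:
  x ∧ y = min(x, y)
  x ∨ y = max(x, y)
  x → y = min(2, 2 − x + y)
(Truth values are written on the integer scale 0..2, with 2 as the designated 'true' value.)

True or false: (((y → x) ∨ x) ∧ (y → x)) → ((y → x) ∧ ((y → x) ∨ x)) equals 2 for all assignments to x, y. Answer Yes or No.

Yes

x = 0, y = 0 ↦ 2
x = 0, y = 1 ↦ 2
x = 0, y = 2 ↦ 2
x = 1, y = 0 ↦ 2
x = 1, y = 1 ↦ 2
x = 1, y = 2 ↦ 2
x = 2, y = 0 ↦ 2
x = 2, y = 1 ↦ 2
x = 2, y = 2 ↦ 2
Every assignment gives a value ≥ 2.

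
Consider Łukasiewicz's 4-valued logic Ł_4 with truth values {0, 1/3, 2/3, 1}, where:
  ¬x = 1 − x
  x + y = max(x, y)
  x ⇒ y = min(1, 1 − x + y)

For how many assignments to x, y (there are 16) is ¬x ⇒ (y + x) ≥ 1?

11

x = 0, y = 0 ↦ 0  <
x = 0, y = 1/3 ↦ 1/3  <
x = 0, y = 2/3 ↦ 2/3  <
x = 0, y = 1 ↦ 1  ≥
x = 1/3, y = 0 ↦ 2/3  <
x = 1/3, y = 1/3 ↦ 2/3  <
x = 1/3, y = 2/3 ↦ 1  ≥
x = 1/3, y = 1 ↦ 1  ≥
x = 2/3, y = 0 ↦ 1  ≥
x = 2/3, y = 1/3 ↦ 1  ≥
x = 2/3, y = 2/3 ↦ 1  ≥
x = 2/3, y = 1 ↦ 1  ≥
x = 1, y = 0 ↦ 1  ≥
x = 1, y = 1/3 ↦ 1  ≥
x = 1, y = 2/3 ↦ 1  ≥
x = 1, y = 1 ↦ 1  ≥
So 11 of the 16 assignments meet the threshold.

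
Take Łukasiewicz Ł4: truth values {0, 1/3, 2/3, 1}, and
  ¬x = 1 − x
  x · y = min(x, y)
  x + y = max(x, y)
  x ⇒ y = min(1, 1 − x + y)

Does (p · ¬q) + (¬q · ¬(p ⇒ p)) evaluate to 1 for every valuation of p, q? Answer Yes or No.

Counterexample: take p = 0, q = 0.
¬q = ¬0 = 1
p · ¬q = 0 · 1 = 0
¬q = ¬0 = 1
p ⇒ p = 0 ⇒ 0 = 1
¬(p ⇒ p) = ¬1 = 0
¬q · ¬(p ⇒ p) = 1 · 0 = 0
(p · ¬q) + (¬q · ¬(p ⇒ p)) = 0 + 0 = 0
This gives 0 ≠ 1.

No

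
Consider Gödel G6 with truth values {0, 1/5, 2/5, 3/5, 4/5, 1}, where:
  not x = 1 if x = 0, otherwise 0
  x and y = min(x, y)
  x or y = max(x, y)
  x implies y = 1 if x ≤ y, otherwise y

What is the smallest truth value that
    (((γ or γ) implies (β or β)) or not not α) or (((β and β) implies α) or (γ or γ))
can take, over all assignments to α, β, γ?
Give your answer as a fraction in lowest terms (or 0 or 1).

Take α = 0, β = 1/5, γ = 2/5:
γ or γ = 2/5 or 2/5 = 2/5
β or β = 1/5 or 1/5 = 1/5
(γ or γ) implies (β or β) = 2/5 implies 1/5 = 1/5
not α = not 0 = 1
not not α = not 1 = 0
((γ or γ) implies (β or β)) or not not α = 1/5 or 0 = 1/5
β and β = 1/5 and 1/5 = 1/5
(β and β) implies α = 1/5 implies 0 = 0
γ or γ = 2/5 or 2/5 = 2/5
((β and β) implies α) or (γ or γ) = 0 or 2/5 = 2/5
(((γ or γ) implies (β or β)) or not not α) or (((β and β) implies α) or (γ or γ)) = 1/5 or 2/5 = 2/5
No assignment yields a value below 2/5, so this is the minimum.

2/5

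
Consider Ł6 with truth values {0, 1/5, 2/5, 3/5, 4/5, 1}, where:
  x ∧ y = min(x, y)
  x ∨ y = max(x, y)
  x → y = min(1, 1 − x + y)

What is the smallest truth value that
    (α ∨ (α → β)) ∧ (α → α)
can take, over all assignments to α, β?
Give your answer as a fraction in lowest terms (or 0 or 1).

3/5

Take α = 2/5, β = 0:
α → β = 2/5 → 0 = 3/5
α ∨ (α → β) = 2/5 ∨ 3/5 = 3/5
α → α = 2/5 → 2/5 = 1
(α ∨ (α → β)) ∧ (α → α) = 3/5 ∧ 1 = 3/5
No assignment yields a value below 3/5, so this is the minimum.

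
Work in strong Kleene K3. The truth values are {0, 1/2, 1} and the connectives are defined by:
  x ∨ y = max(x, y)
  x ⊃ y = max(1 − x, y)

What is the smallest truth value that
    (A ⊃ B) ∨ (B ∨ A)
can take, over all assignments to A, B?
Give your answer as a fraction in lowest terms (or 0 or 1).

Take A = 1/2, B = 0:
A ⊃ B = 1/2 ⊃ 0 = 1/2
B ∨ A = 0 ∨ 1/2 = 1/2
(A ⊃ B) ∨ (B ∨ A) = 1/2 ∨ 1/2 = 1/2
No assignment yields a value below 1/2, so this is the minimum.

1/2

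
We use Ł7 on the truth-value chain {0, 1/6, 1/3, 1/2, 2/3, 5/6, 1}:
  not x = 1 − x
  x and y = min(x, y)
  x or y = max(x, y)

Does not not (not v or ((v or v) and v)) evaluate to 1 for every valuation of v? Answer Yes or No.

Counterexample: take v = 1/6.
not v = not 1/6 = 5/6
v or v = 1/6 or 1/6 = 1/6
(v or v) and v = 1/6 and 1/6 = 1/6
not v or ((v or v) and v) = 5/6 or 1/6 = 5/6
not (not v or ((v or v) and v)) = not 5/6 = 1/6
not not (not v or ((v or v) and v)) = not 1/6 = 5/6
This gives 5/6 ≠ 1.

No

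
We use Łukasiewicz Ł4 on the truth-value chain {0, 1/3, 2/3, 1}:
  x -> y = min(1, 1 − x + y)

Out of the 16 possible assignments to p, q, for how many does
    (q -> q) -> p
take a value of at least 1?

p = 0, q = 0 ↦ 0  <
p = 0, q = 1/3 ↦ 0  <
p = 0, q = 2/3 ↦ 0  <
p = 0, q = 1 ↦ 0  <
p = 1/3, q = 0 ↦ 1/3  <
p = 1/3, q = 1/3 ↦ 1/3  <
p = 1/3, q = 2/3 ↦ 1/3  <
p = 1/3, q = 1 ↦ 1/3  <
p = 2/3, q = 0 ↦ 2/3  <
p = 2/3, q = 1/3 ↦ 2/3  <
p = 2/3, q = 2/3 ↦ 2/3  <
p = 2/3, q = 1 ↦ 2/3  <
p = 1, q = 0 ↦ 1  ≥
p = 1, q = 1/3 ↦ 1  ≥
p = 1, q = 2/3 ↦ 1  ≥
p = 1, q = 1 ↦ 1  ≥
So 4 of the 16 assignments meet the threshold.

4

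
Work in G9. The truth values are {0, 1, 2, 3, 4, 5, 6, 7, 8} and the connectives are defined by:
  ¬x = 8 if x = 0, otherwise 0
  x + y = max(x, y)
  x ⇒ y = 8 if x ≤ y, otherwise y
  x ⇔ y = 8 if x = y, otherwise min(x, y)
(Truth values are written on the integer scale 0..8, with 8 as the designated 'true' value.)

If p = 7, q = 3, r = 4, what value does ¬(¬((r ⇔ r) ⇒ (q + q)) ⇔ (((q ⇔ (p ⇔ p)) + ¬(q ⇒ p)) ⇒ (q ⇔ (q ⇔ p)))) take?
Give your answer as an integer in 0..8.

8

r ⇔ r = 4 ⇔ 4 = 8
q + q = 3 + 3 = 3
(r ⇔ r) ⇒ (q + q) = 8 ⇒ 3 = 3
¬((r ⇔ r) ⇒ (q + q)) = ¬3 = 0
p ⇔ p = 7 ⇔ 7 = 8
q ⇔ (p ⇔ p) = 3 ⇔ 8 = 3
q ⇒ p = 3 ⇒ 7 = 8
¬(q ⇒ p) = ¬8 = 0
(q ⇔ (p ⇔ p)) + ¬(q ⇒ p) = 3 + 0 = 3
q ⇔ p = 3 ⇔ 7 = 3
q ⇔ (q ⇔ p) = 3 ⇔ 3 = 8
((q ⇔ (p ⇔ p)) + ¬(q ⇒ p)) ⇒ (q ⇔ (q ⇔ p)) = 3 ⇒ 8 = 8
¬((r ⇔ r) ⇒ (q + q)) ⇔ (((q ⇔ (p ⇔ p)) + ¬(q ⇒ p)) ⇒ (q ⇔ (q ⇔ p))) = 0 ⇔ 8 = 0
¬(¬((r ⇔ r) ⇒ (q + q)) ⇔ (((q ⇔ (p ⇔ p)) + ¬(q ⇒ p)) ⇒ (q ⇔ (q ⇔ p)))) = ¬0 = 8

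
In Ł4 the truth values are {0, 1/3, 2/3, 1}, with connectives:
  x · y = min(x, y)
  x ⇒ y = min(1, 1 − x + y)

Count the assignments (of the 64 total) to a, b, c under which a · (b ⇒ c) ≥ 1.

value 1: 10 assignments (counts)
value 2/3: 16 assignments
value 1/3: 19 assignments
value 0: 19 assignments
So 10 of the 64 assignments meet the threshold.

10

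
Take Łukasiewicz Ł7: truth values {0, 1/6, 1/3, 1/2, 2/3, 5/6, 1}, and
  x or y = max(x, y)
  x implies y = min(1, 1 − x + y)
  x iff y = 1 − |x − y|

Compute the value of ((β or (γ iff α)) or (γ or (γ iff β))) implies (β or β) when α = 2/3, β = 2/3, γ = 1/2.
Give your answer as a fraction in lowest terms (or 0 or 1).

5/6

γ iff α = 1/2 iff 2/3 = 5/6
β or (γ iff α) = 2/3 or 5/6 = 5/6
γ iff β = 1/2 iff 2/3 = 5/6
γ or (γ iff β) = 1/2 or 5/6 = 5/6
(β or (γ iff α)) or (γ or (γ iff β)) = 5/6 or 5/6 = 5/6
β or β = 2/3 or 2/3 = 2/3
((β or (γ iff α)) or (γ or (γ iff β))) implies (β or β) = 5/6 implies 2/3 = 5/6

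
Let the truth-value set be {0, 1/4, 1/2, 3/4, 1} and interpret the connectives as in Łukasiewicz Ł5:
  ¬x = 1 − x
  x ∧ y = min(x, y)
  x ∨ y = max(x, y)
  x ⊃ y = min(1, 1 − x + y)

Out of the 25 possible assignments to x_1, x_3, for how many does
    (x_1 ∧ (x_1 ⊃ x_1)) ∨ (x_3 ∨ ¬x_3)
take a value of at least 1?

13

value 1: 13 assignments (counts)
value 3/4: 9 assignments
value 1/2: 3 assignments
So 13 of the 25 assignments meet the threshold.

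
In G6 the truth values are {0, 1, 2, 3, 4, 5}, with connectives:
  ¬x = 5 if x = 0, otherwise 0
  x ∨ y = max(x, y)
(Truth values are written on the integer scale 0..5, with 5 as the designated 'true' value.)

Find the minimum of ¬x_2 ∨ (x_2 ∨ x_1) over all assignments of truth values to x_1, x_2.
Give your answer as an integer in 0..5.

1

Take x_1 = 0, x_2 = 1:
¬x_2 = ¬1 = 0
x_2 ∨ x_1 = 1 ∨ 0 = 1
¬x_2 ∨ (x_2 ∨ x_1) = 0 ∨ 1 = 1
No assignment yields a value below 1, so this is the minimum.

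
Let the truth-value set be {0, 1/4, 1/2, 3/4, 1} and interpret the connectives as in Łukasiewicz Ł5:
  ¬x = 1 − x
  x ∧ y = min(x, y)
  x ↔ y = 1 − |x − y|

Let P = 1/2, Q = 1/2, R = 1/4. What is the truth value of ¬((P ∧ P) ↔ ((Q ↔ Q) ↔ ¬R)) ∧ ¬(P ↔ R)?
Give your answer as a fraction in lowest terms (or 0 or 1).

1/4

P ∧ P = 1/2 ∧ 1/2 = 1/2
Q ↔ Q = 1/2 ↔ 1/2 = 1
¬R = ¬1/4 = 3/4
(Q ↔ Q) ↔ ¬R = 1 ↔ 3/4 = 3/4
(P ∧ P) ↔ ((Q ↔ Q) ↔ ¬R) = 1/2 ↔ 3/4 = 3/4
¬((P ∧ P) ↔ ((Q ↔ Q) ↔ ¬R)) = ¬3/4 = 1/4
P ↔ R = 1/2 ↔ 1/4 = 3/4
¬(P ↔ R) = ¬3/4 = 1/4
¬((P ∧ P) ↔ ((Q ↔ Q) ↔ ¬R)) ∧ ¬(P ↔ R) = 1/4 ∧ 1/4 = 1/4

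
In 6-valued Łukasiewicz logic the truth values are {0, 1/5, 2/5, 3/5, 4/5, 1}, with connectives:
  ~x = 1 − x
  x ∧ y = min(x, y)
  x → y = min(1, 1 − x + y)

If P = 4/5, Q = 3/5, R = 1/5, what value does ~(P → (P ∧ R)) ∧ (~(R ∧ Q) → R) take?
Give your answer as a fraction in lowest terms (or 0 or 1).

2/5

P ∧ R = 4/5 ∧ 1/5 = 1/5
P → (P ∧ R) = 4/5 → 1/5 = 2/5
~(P → (P ∧ R)) = ~2/5 = 3/5
R ∧ Q = 1/5 ∧ 3/5 = 1/5
~(R ∧ Q) = ~1/5 = 4/5
~(R ∧ Q) → R = 4/5 → 1/5 = 2/5
~(P → (P ∧ R)) ∧ (~(R ∧ Q) → R) = 3/5 ∧ 2/5 = 2/5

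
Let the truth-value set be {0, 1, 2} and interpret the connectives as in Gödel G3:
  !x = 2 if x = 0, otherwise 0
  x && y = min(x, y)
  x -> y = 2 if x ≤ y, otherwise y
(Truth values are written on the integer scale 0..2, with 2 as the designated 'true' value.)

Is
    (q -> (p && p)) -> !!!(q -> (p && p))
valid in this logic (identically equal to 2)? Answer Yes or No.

No

Counterexample: take p = 0, q = 0.
p && p = 0 && 0 = 0
q -> (p && p) = 0 -> 0 = 2
!(q -> (p && p)) = !2 = 0
!!(q -> (p && p)) = !0 = 2
!!!(q -> (p && p)) = !2 = 0
(q -> (p && p)) -> !!!(q -> (p && p)) = 2 -> 0 = 0
This gives 0 ≠ 2.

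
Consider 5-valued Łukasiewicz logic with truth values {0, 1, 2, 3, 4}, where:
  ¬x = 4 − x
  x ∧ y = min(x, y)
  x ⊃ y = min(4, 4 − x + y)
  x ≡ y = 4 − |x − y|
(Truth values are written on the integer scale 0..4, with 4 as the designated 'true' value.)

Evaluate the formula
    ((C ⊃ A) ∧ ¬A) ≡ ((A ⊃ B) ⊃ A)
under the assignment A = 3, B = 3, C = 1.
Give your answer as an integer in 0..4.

C ⊃ A = 1 ⊃ 3 = 4
¬A = ¬3 = 1
(C ⊃ A) ∧ ¬A = 4 ∧ 1 = 1
A ⊃ B = 3 ⊃ 3 = 4
(A ⊃ B) ⊃ A = 4 ⊃ 3 = 3
((C ⊃ A) ∧ ¬A) ≡ ((A ⊃ B) ⊃ A) = 1 ≡ 3 = 2

2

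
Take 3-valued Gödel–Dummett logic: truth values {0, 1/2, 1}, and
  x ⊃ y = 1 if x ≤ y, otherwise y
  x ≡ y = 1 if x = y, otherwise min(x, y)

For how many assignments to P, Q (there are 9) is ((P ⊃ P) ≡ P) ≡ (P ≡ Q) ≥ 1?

P = 0, Q = 0 ↦ 0  <
P = 0, Q = 1/2 ↦ 1  ≥
P = 0, Q = 1 ↦ 1  ≥
P = 1/2, Q = 0 ↦ 0  <
P = 1/2, Q = 1/2 ↦ 1/2  <
P = 1/2, Q = 1 ↦ 1  ≥
P = 1, Q = 0 ↦ 0  <
P = 1, Q = 1/2 ↦ 1/2  <
P = 1, Q = 1 ↦ 1  ≥
So 4 of the 9 assignments meet the threshold.

4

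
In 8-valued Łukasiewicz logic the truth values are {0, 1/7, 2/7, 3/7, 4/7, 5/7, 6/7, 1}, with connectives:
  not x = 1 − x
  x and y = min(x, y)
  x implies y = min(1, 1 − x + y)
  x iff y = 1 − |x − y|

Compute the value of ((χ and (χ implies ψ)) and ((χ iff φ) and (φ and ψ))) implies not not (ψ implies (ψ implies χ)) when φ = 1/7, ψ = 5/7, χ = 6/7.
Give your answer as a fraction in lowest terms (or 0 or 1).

χ implies ψ = 6/7 implies 5/7 = 6/7
χ and (χ implies ψ) = 6/7 and 6/7 = 6/7
χ iff φ = 6/7 iff 1/7 = 2/7
φ and ψ = 1/7 and 5/7 = 1/7
(χ iff φ) and (φ and ψ) = 2/7 and 1/7 = 1/7
(χ and (χ implies ψ)) and ((χ iff φ) and (φ and ψ)) = 6/7 and 1/7 = 1/7
ψ implies χ = 5/7 implies 6/7 = 1
ψ implies (ψ implies χ) = 5/7 implies 1 = 1
not (ψ implies (ψ implies χ)) = not 1 = 0
not not (ψ implies (ψ implies χ)) = not 0 = 1
((χ and (χ implies ψ)) and ((χ iff φ) and (φ and ψ))) implies not not (ψ implies (ψ implies χ)) = 1/7 implies 1 = 1

1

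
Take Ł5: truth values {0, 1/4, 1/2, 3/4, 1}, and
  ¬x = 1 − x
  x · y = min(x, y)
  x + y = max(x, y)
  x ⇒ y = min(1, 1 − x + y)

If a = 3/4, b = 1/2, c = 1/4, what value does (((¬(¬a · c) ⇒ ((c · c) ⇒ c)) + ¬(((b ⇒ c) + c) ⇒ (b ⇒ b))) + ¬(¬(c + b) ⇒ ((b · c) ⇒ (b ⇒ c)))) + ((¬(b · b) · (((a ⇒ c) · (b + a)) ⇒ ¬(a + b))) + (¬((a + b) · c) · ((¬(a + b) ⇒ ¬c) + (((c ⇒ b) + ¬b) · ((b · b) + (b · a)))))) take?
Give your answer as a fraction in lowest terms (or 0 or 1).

¬a = ¬3/4 = 1/4
¬a · c = 1/4 · 1/4 = 1/4
¬(¬a · c) = ¬1/4 = 3/4
c · c = 1/4 · 1/4 = 1/4
(c · c) ⇒ c = 1/4 ⇒ 1/4 = 1
¬(¬a · c) ⇒ ((c · c) ⇒ c) = 3/4 ⇒ 1 = 1
b ⇒ c = 1/2 ⇒ 1/4 = 3/4
(b ⇒ c) + c = 3/4 + 1/4 = 3/4
b ⇒ b = 1/2 ⇒ 1/2 = 1
((b ⇒ c) + c) ⇒ (b ⇒ b) = 3/4 ⇒ 1 = 1
¬(((b ⇒ c) + c) ⇒ (b ⇒ b)) = ¬1 = 0
(¬(¬a · c) ⇒ ((c · c) ⇒ c)) + ¬(((b ⇒ c) + c) ⇒ (b ⇒ b)) = 1 + 0 = 1
c + b = 1/4 + 1/2 = 1/2
¬(c + b) = ¬1/2 = 1/2
b · c = 1/2 · 1/4 = 1/4
b ⇒ c = 1/2 ⇒ 1/4 = 3/4
(b · c) ⇒ (b ⇒ c) = 1/4 ⇒ 3/4 = 1
¬(c + b) ⇒ ((b · c) ⇒ (b ⇒ c)) = 1/2 ⇒ 1 = 1
¬(¬(c + b) ⇒ ((b · c) ⇒ (b ⇒ c))) = ¬1 = 0
((¬(¬a · c) ⇒ ((c · c) ⇒ c)) + ¬(((b ⇒ c) + c) ⇒ (b ⇒ b))) + ¬(¬(c + b) ⇒ ((b · c) ⇒ (b ⇒ c))) = 1 + 0 = 1
b · b = 1/2 · 1/2 = 1/2
¬(b · b) = ¬1/2 = 1/2
a ⇒ c = 3/4 ⇒ 1/4 = 1/2
b + a = 1/2 + 3/4 = 3/4
(a ⇒ c) · (b + a) = 1/2 · 3/4 = 1/2
a + b = 3/4 + 1/2 = 3/4
¬(a + b) = ¬3/4 = 1/4
((a ⇒ c) · (b + a)) ⇒ ¬(a + b) = 1/2 ⇒ 1/4 = 3/4
¬(b · b) · (((a ⇒ c) · (b + a)) ⇒ ¬(a + b)) = 1/2 · 3/4 = 1/2
a + b = 3/4 + 1/2 = 3/4
(a + b) · c = 3/4 · 1/4 = 1/4
¬((a + b) · c) = ¬1/4 = 3/4
a + b = 3/4 + 1/2 = 3/4
¬(a + b) = ¬3/4 = 1/4
¬c = ¬1/4 = 3/4
¬(a + b) ⇒ ¬c = 1/4 ⇒ 3/4 = 1
c ⇒ b = 1/4 ⇒ 1/2 = 1
¬b = ¬1/2 = 1/2
(c ⇒ b) + ¬b = 1 + 1/2 = 1
b · b = 1/2 · 1/2 = 1/2
b · a = 1/2 · 3/4 = 1/2
(b · b) + (b · a) = 1/2 + 1/2 = 1/2
((c ⇒ b) + ¬b) · ((b · b) + (b · a)) = 1 · 1/2 = 1/2
(¬(a + b) ⇒ ¬c) + (((c ⇒ b) + ¬b) · ((b · b) + (b · a))) = 1 + 1/2 = 1
¬((a + b) · c) · ((¬(a + b) ⇒ ¬c) + (((c ⇒ b) + ¬b) · ((b · b) + (b · a)))) = 3/4 · 1 = 3/4
(¬(b · b) · (((a ⇒ c) · (b + a)) ⇒ ¬(a + b))) + (¬((a + b) · c) · ((¬(a + b) ⇒ ¬c) + (((c ⇒ b) + ¬b) · ((b · b) + (b · a))))) = 1/2 + 3/4 = 3/4
(((¬(¬a · c) ⇒ ((c · c) ⇒ c)) + ¬(((b ⇒ c) + c) ⇒ (b ⇒ b))) + ¬(¬(c + b) ⇒ ((b · c) ⇒ (b ⇒ c)))) + ((¬(b · b) · (((a ⇒ c) · (b + a)) ⇒ ¬(a + b))) + (¬((a + b) · c) · ((¬(a + b) ⇒ ¬c) + (((c ⇒ b) + ¬b) · ((b · b) + (b · a)))))) = 1 + 3/4 = 1

1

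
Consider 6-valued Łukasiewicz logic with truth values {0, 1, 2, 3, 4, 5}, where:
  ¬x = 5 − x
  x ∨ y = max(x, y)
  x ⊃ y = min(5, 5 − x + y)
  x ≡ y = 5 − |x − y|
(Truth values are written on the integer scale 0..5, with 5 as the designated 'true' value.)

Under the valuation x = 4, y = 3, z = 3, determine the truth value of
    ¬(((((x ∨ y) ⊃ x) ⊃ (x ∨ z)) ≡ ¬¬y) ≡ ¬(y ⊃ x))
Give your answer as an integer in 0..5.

4

x ∨ y = 4 ∨ 3 = 4
(x ∨ y) ⊃ x = 4 ⊃ 4 = 5
x ∨ z = 4 ∨ 3 = 4
((x ∨ y) ⊃ x) ⊃ (x ∨ z) = 5 ⊃ 4 = 4
¬y = ¬3 = 2
¬¬y = ¬2 = 3
(((x ∨ y) ⊃ x) ⊃ (x ∨ z)) ≡ ¬¬y = 4 ≡ 3 = 4
y ⊃ x = 3 ⊃ 4 = 5
¬(y ⊃ x) = ¬5 = 0
((((x ∨ y) ⊃ x) ⊃ (x ∨ z)) ≡ ¬¬y) ≡ ¬(y ⊃ x) = 4 ≡ 0 = 1
¬(((((x ∨ y) ⊃ x) ⊃ (x ∨ z)) ≡ ¬¬y) ≡ ¬(y ⊃ x)) = ¬1 = 4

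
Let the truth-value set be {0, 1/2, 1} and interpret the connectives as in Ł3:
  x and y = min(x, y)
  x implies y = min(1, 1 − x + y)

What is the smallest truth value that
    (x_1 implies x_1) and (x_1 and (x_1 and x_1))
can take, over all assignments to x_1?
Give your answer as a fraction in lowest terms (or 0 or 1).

0

Take x_1 = 0:
x_1 implies x_1 = 0 implies 0 = 1
x_1 and x_1 = 0 and 0 = 0
x_1 and (x_1 and x_1) = 0 and 0 = 0
(x_1 implies x_1) and (x_1 and (x_1 and x_1)) = 1 and 0 = 0
No assignment yields a value below 0, so this is the minimum.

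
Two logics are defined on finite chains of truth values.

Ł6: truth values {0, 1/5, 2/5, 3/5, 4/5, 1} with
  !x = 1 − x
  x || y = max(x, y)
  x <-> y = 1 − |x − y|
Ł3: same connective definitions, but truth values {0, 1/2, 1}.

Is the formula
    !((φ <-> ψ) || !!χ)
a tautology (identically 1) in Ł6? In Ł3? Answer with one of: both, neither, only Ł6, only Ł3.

In Ł6: at φ = 0, ψ = 0, χ = 0 the value is 0 — not a tautology.
In Ł3: at φ = 0, ψ = 0, χ = 0 the value is 0 — not a tautology.

neither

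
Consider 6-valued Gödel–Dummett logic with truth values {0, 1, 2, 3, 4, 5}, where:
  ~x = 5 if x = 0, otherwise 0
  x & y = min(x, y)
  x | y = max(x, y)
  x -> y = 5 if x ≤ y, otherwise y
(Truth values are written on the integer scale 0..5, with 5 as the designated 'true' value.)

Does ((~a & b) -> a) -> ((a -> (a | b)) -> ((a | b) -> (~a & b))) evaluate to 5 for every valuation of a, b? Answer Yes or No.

Counterexample: take a = 1, b = 0.
~a = ~1 = 0
~a & b = 0 & 0 = 0
(~a & b) -> a = 0 -> 1 = 5
a | b = 1 | 0 = 1
a -> (a | b) = 1 -> 1 = 5
a | b = 1 | 0 = 1
~a = ~1 = 0
~a & b = 0 & 0 = 0
(a | b) -> (~a & b) = 1 -> 0 = 0
(a -> (a | b)) -> ((a | b) -> (~a & b)) = 5 -> 0 = 0
((~a & b) -> a) -> ((a -> (a | b)) -> ((a | b) -> (~a & b))) = 5 -> 0 = 0
This gives 0 ≠ 5.

No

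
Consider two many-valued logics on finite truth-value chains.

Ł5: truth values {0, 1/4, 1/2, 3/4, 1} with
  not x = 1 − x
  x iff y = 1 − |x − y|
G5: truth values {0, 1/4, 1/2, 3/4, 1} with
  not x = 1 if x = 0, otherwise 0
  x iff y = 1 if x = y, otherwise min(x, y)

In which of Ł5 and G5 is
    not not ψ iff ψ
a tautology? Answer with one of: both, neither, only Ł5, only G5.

only Ł5

In Ł5: every assignment gives 1 — tautology.
In G5: at ψ = 1/4 the value is 1/4 — not a tautology.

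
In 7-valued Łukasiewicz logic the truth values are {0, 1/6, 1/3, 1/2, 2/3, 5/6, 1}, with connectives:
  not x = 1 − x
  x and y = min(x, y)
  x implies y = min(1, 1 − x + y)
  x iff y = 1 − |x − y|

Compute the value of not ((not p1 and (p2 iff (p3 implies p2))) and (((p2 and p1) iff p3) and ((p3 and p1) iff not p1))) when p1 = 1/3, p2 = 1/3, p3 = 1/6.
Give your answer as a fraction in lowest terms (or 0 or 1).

2/3

not p1 = not 1/3 = 2/3
p3 implies p2 = 1/6 implies 1/3 = 1
p2 iff (p3 implies p2) = 1/3 iff 1 = 1/3
not p1 and (p2 iff (p3 implies p2)) = 2/3 and 1/3 = 1/3
p2 and p1 = 1/3 and 1/3 = 1/3
(p2 and p1) iff p3 = 1/3 iff 1/6 = 5/6
p3 and p1 = 1/6 and 1/3 = 1/6
not p1 = not 1/3 = 2/3
(p3 and p1) iff not p1 = 1/6 iff 2/3 = 1/2
((p2 and p1) iff p3) and ((p3 and p1) iff not p1) = 5/6 and 1/2 = 1/2
(not p1 and (p2 iff (p3 implies p2))) and (((p2 and p1) iff p3) and ((p3 and p1) iff not p1)) = 1/3 and 1/2 = 1/3
not ((not p1 and (p2 iff (p3 implies p2))) and (((p2 and p1) iff p3) and ((p3 and p1) iff not p1))) = not 1/3 = 2/3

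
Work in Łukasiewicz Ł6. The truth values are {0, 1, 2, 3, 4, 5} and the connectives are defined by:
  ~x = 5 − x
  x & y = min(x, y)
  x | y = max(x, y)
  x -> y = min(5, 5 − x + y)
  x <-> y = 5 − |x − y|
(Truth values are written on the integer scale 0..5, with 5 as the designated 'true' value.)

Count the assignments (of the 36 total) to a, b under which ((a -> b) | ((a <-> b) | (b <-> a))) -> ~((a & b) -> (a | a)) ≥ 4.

value 5: 1 assignment (counts)
value 4: 2 assignments (counts)
value 3: 3 assignments
value 2: 4 assignments
value 1: 5 assignments
value 0: 21 assignments
So 3 of the 36 assignments meet the threshold.

3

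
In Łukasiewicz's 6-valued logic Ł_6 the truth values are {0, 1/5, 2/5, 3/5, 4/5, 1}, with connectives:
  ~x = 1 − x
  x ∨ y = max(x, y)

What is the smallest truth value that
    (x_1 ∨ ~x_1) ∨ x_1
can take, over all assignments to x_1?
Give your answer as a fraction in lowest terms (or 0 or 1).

3/5

Take x_1 = 2/5:
~x_1 = ~2/5 = 3/5
x_1 ∨ ~x_1 = 2/5 ∨ 3/5 = 3/5
(x_1 ∨ ~x_1) ∨ x_1 = 3/5 ∨ 2/5 = 3/5
No assignment yields a value below 3/5, so this is the minimum.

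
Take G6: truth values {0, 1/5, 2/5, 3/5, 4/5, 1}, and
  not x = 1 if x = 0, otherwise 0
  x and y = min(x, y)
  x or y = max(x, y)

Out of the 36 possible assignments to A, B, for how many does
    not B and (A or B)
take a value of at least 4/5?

2

value 1: 1 assignment (counts)
value 4/5: 1 assignment (counts)
value 3/5: 1 assignment
value 2/5: 1 assignment
value 1/5: 1 assignment
value 0: 31 assignments
So 2 of the 36 assignments meet the threshold.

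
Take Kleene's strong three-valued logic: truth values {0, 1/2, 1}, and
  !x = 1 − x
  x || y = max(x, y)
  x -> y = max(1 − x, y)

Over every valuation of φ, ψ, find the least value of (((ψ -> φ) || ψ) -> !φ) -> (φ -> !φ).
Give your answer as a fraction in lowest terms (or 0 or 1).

1/2

Take φ = 1/2, ψ = 0:
ψ -> φ = 0 -> 1/2 = 1
(ψ -> φ) || ψ = 1 || 0 = 1
!φ = !1/2 = 1/2
((ψ -> φ) || ψ) -> !φ = 1 -> 1/2 = 1/2
!φ = !1/2 = 1/2
φ -> !φ = 1/2 -> 1/2 = 1/2
(((ψ -> φ) || ψ) -> !φ) -> (φ -> !φ) = 1/2 -> 1/2 = 1/2
No assignment yields a value below 1/2, so this is the minimum.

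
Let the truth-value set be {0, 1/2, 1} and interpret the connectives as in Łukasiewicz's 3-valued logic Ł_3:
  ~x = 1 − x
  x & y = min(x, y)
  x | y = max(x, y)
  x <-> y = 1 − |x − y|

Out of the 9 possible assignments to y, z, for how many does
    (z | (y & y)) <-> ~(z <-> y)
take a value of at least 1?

y = 0, z = 0 ↦ 1  ≥
y = 0, z = 1/2 ↦ 1  ≥
y = 0, z = 1 ↦ 1  ≥
y = 1/2, z = 0 ↦ 1  ≥
y = 1/2, z = 1/2 ↦ 1/2  <
y = 1/2, z = 1 ↦ 1/2  <
y = 1, z = 0 ↦ 1  ≥
y = 1, z = 1/2 ↦ 1/2  <
y = 1, z = 1 ↦ 0  <
So 5 of the 9 assignments meet the threshold.

5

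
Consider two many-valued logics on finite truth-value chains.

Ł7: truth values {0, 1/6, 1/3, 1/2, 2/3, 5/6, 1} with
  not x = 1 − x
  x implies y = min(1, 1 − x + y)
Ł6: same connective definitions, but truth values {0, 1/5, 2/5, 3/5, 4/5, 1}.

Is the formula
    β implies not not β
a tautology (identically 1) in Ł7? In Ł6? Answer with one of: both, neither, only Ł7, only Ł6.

both

In Ł7: every assignment gives 1 — tautology.
In Ł6: every assignment gives 1 — tautology.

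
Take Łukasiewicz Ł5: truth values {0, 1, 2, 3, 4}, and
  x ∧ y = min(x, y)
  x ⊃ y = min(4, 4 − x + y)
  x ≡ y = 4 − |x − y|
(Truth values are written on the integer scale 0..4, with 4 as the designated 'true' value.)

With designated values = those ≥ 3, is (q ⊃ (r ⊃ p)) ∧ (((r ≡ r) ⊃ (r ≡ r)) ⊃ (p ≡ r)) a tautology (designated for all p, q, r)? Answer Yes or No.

Counterexample: take p = 0, q = 0, r = 2.
r ⊃ p = 2 ⊃ 0 = 2
q ⊃ (r ⊃ p) = 0 ⊃ 2 = 4
r ≡ r = 2 ≡ 2 = 4
r ≡ r = 2 ≡ 2 = 4
(r ≡ r) ⊃ (r ≡ r) = 4 ⊃ 4 = 4
p ≡ r = 0 ≡ 2 = 2
((r ≡ r) ⊃ (r ≡ r)) ⊃ (p ≡ r) = 4 ⊃ 2 = 2
(q ⊃ (r ⊃ p)) ∧ (((r ≡ r) ⊃ (r ≡ r)) ⊃ (p ≡ r)) = 4 ∧ 2 = 2
This gives 2, which is below 3.

No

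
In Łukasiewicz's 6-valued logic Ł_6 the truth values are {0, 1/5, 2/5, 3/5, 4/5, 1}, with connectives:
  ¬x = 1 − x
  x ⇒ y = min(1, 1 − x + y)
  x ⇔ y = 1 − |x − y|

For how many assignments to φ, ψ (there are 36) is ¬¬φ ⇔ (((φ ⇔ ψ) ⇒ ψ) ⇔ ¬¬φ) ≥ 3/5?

29

value 1: 17 assignments (counts)
value 4/5: 7 assignments (counts)
value 3/5: 5 assignments (counts)
value 2/5: 4 assignments
value 1/5: 2 assignments
value 0: 1 assignment
So 29 of the 36 assignments meet the threshold.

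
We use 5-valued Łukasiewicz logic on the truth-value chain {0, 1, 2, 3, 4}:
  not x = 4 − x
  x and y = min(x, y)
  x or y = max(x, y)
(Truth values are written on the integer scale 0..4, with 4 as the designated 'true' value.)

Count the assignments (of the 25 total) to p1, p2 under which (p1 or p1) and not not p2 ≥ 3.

value 4: 1 assignment (counts)
value 3: 3 assignments (counts)
value 2: 5 assignments
value 1: 7 assignments
value 0: 9 assignments
So 4 of the 25 assignments meet the threshold.

4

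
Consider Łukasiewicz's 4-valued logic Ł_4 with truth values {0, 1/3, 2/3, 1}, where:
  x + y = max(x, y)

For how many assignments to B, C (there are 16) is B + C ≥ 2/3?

B = 0, C = 0 ↦ 0  <
B = 0, C = 1/3 ↦ 1/3  <
B = 0, C = 2/3 ↦ 2/3  ≥
B = 0, C = 1 ↦ 1  ≥
B = 1/3, C = 0 ↦ 1/3  <
B = 1/3, C = 1/3 ↦ 1/3  <
B = 1/3, C = 2/3 ↦ 2/3  ≥
B = 1/3, C = 1 ↦ 1  ≥
B = 2/3, C = 0 ↦ 2/3  ≥
B = 2/3, C = 1/3 ↦ 2/3  ≥
B = 2/3, C = 2/3 ↦ 2/3  ≥
B = 2/3, C = 1 ↦ 1  ≥
B = 1, C = 0 ↦ 1  ≥
B = 1, C = 1/3 ↦ 1  ≥
B = 1, C = 2/3 ↦ 1  ≥
B = 1, C = 1 ↦ 1  ≥
So 12 of the 16 assignments meet the threshold.

12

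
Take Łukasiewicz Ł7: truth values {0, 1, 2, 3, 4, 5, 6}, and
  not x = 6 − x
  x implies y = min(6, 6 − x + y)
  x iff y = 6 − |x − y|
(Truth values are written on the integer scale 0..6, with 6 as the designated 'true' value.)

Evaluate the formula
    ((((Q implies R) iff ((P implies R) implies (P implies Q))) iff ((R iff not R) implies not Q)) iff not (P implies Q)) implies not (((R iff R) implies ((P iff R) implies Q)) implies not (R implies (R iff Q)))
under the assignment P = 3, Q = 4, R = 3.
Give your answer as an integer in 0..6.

Q implies R = 4 implies 3 = 5
P implies R = 3 implies 3 = 6
P implies Q = 3 implies 4 = 6
(P implies R) implies (P implies Q) = 6 implies 6 = 6
(Q implies R) iff ((P implies R) implies (P implies Q)) = 5 iff 6 = 5
not R = not 3 = 3
R iff not R = 3 iff 3 = 6
not Q = not 4 = 2
(R iff not R) implies not Q = 6 implies 2 = 2
((Q implies R) iff ((P implies R) implies (P implies Q))) iff ((R iff not R) implies not Q) = 5 iff 2 = 3
P implies Q = 3 implies 4 = 6
not (P implies Q) = not 6 = 0
(((Q implies R) iff ((P implies R) implies (P implies Q))) iff ((R iff not R) implies not Q)) iff not (P implies Q) = 3 iff 0 = 3
R iff R = 3 iff 3 = 6
P iff R = 3 iff 3 = 6
(P iff R) implies Q = 6 implies 4 = 4
(R iff R) implies ((P iff R) implies Q) = 6 implies 4 = 4
R iff Q = 3 iff 4 = 5
R implies (R iff Q) = 3 implies 5 = 6
not (R implies (R iff Q)) = not 6 = 0
((R iff R) implies ((P iff R) implies Q)) implies not (R implies (R iff Q)) = 4 implies 0 = 2
not (((R iff R) implies ((P iff R) implies Q)) implies not (R implies (R iff Q))) = not 2 = 4
((((Q implies R) iff ((P implies R) implies (P implies Q))) iff ((R iff not R) implies not Q)) iff not (P implies Q)) implies not (((R iff R) implies ((P iff R) implies Q)) implies not (R implies (R iff Q))) = 3 implies 4 = 6

6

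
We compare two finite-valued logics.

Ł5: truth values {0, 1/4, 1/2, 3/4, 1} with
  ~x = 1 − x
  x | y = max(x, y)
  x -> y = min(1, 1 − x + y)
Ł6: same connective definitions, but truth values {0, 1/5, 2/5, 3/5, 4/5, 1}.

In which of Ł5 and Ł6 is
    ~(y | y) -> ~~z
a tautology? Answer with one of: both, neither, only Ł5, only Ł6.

neither

In Ł5: at y = 0, z = 0 the value is 0 — not a tautology.
In Ł6: at y = 0, z = 0 the value is 0 — not a tautology.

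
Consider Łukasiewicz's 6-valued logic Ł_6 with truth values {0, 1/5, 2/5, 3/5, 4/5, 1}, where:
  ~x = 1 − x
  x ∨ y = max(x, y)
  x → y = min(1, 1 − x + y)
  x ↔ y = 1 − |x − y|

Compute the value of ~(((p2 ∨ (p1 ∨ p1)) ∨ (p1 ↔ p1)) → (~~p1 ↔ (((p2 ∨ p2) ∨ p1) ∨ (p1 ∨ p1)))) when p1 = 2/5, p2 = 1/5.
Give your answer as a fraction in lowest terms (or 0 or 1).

0

p1 ∨ p1 = 2/5 ∨ 2/5 = 2/5
p2 ∨ (p1 ∨ p1) = 1/5 ∨ 2/5 = 2/5
p1 ↔ p1 = 2/5 ↔ 2/5 = 1
(p2 ∨ (p1 ∨ p1)) ∨ (p1 ↔ p1) = 2/5 ∨ 1 = 1
~p1 = ~2/5 = 3/5
~~p1 = ~3/5 = 2/5
p2 ∨ p2 = 1/5 ∨ 1/5 = 1/5
(p2 ∨ p2) ∨ p1 = 1/5 ∨ 2/5 = 2/5
p1 ∨ p1 = 2/5 ∨ 2/5 = 2/5
((p2 ∨ p2) ∨ p1) ∨ (p1 ∨ p1) = 2/5 ∨ 2/5 = 2/5
~~p1 ↔ (((p2 ∨ p2) ∨ p1) ∨ (p1 ∨ p1)) = 2/5 ↔ 2/5 = 1
((p2 ∨ (p1 ∨ p1)) ∨ (p1 ↔ p1)) → (~~p1 ↔ (((p2 ∨ p2) ∨ p1) ∨ (p1 ∨ p1))) = 1 → 1 = 1
~(((p2 ∨ (p1 ∨ p1)) ∨ (p1 ↔ p1)) → (~~p1 ↔ (((p2 ∨ p2) ∨ p1) ∨ (p1 ∨ p1)))) = ~1 = 0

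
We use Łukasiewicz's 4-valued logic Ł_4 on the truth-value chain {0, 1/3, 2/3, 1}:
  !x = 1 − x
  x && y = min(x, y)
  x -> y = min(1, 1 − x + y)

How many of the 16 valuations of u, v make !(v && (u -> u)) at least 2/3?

8

u = 0, v = 0 ↦ 1  ≥
u = 0, v = 1/3 ↦ 2/3  ≥
u = 0, v = 2/3 ↦ 1/3  <
u = 0, v = 1 ↦ 0  <
u = 1/3, v = 0 ↦ 1  ≥
u = 1/3, v = 1/3 ↦ 2/3  ≥
u = 1/3, v = 2/3 ↦ 1/3  <
u = 1/3, v = 1 ↦ 0  <
u = 2/3, v = 0 ↦ 1  ≥
u = 2/3, v = 1/3 ↦ 2/3  ≥
u = 2/3, v = 2/3 ↦ 1/3  <
u = 2/3, v = 1 ↦ 0  <
u = 1, v = 0 ↦ 1  ≥
u = 1, v = 1/3 ↦ 2/3  ≥
u = 1, v = 2/3 ↦ 1/3  <
u = 1, v = 1 ↦ 0  <
So 8 of the 16 assignments meet the threshold.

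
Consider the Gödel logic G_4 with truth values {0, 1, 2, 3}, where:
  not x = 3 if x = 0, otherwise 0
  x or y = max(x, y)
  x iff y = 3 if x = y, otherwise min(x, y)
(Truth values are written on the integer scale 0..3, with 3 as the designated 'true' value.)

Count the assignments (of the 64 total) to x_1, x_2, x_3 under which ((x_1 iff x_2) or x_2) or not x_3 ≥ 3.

value 3: 37 assignments (counts)
value 2: 9 assignments
value 1: 9 assignments
value 0: 9 assignments
So 37 of the 64 assignments meet the threshold.

37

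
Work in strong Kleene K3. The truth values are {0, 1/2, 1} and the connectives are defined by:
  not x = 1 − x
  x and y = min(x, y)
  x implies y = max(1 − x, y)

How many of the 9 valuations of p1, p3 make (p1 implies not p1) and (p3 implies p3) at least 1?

p1 = 0, p3 = 0 ↦ 1  ≥
p1 = 0, p3 = 1/2 ↦ 1/2  <
p1 = 0, p3 = 1 ↦ 1  ≥
p1 = 1/2, p3 = 0 ↦ 1/2  <
p1 = 1/2, p3 = 1/2 ↦ 1/2  <
p1 = 1/2, p3 = 1 ↦ 1/2  <
p1 = 1, p3 = 0 ↦ 0  <
p1 = 1, p3 = 1/2 ↦ 0  <
p1 = 1, p3 = 1 ↦ 0  <
So 2 of the 9 assignments meet the threshold.

2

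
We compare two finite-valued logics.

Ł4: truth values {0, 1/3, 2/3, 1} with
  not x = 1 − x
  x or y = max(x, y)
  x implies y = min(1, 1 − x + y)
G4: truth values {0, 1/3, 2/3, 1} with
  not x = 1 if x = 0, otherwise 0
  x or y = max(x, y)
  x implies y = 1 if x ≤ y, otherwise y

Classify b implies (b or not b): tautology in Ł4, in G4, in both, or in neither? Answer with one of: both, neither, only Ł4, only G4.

In Ł4: every assignment gives 1 — tautology.
In G4: every assignment gives 1 — tautology.

both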